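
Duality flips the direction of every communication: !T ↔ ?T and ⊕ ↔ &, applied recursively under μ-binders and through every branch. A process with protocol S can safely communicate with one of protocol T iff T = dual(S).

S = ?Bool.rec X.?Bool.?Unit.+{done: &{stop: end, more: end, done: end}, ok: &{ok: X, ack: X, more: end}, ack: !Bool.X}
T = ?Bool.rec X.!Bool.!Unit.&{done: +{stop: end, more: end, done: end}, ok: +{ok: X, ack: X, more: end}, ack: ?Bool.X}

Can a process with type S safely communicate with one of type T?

?Bool | ?Bool  ✗ same direction on both sides — not dual

NO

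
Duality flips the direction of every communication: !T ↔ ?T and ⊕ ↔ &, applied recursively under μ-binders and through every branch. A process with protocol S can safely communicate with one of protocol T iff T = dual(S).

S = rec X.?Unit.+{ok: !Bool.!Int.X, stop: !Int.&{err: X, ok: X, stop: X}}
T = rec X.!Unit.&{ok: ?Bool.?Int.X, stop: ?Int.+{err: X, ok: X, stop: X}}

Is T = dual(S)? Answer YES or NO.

rec X vs rec X  ok (binder kept)
  ?Unit vs !Unit  ok
    +{ok,stop} vs &{ok,stop}  ok labels match
      [ok]
        !Bool vs ?Bool  ok
          !Int vs ?Int  ok
            X vs X  ok
      [stop]
        !Int vs ?Int  ok
          &{err,ok,stop} vs +{err,ok,stop}  ok labels match
            [err]
              X vs X  ok
            [ok]
              X vs X  ok
            [stop]
              X vs X  ok

YES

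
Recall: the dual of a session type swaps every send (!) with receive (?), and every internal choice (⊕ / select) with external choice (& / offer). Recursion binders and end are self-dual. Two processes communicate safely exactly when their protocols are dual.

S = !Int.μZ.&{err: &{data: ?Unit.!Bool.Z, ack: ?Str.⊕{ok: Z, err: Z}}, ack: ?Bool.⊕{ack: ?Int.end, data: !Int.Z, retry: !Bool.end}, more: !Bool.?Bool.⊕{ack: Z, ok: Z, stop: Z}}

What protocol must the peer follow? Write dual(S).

?Int.μZ.⊕{err: ⊕{data: !Unit.?Bool.Z, ack: !Str.&{ok: Z, err: Z}}, ack: !Bool.&{ack: !Int.end, data: ?Int.Z, retry: ?Bool.end}, more: ?Bool.!Bool.&{ack: Z, ok: Z, stop: Z}}

!Int = ?Int
  μZ = μZ  (rec unchanged)
    &{err,ack,more} = ⊕{err,ack,more}  (&→⊕)
      [err]
        &{data,ack} = ⊕{data,ack}  (&→⊕)
          [data]
            ?Unit = !Unit
              !Bool = ?Bool
                dual(Z) = Z
          [ack]
            ?Str = !Str
              ⊕{ok,err} = &{ok,err}  (internal→external)
                [ok]
                  dual(Z) = Z
                [err]
                  dual(Z) = Z
      [ack]
        ?Bool = !Bool
          ⊕{ack,data,retry} = &{ack,data,retry}  (internal→external)
            [ack]
              ?Int = !Int
                dual(end) = end
            [data]
              !Int = ?Int
                dual(Z) = Z
            [retry]
              !Bool = ?Bool
                dual(end) = end
      [more]
        !Bool = ?Bool
          ?Bool = !Bool
            ⊕{ack,ok,stop} = &{ack,ok,stop}  (internal→external)
              [ack]
                dual(Z) = Z
              [ok]
                dual(Z) = Z
              [stop]
                dual(Z) = Z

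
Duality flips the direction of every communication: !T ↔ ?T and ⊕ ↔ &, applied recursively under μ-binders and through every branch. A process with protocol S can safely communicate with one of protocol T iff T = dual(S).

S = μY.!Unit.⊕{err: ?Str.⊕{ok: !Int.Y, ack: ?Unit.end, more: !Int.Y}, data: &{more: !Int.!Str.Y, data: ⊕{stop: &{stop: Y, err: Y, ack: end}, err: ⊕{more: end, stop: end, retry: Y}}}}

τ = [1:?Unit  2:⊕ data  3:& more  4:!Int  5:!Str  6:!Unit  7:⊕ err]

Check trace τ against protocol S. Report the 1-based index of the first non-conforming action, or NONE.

1

[1] got ?Unit, protocol expects !Unit  ✗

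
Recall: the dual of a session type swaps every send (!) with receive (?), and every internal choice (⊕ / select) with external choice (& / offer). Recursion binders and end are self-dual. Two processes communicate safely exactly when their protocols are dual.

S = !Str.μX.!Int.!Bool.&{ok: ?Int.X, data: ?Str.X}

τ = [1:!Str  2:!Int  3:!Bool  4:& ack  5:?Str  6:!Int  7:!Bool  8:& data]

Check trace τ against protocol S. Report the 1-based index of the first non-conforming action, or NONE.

4

step 1: !Str  ✓  cont: μX.…
step 2: !Int  ✓  cont: !Bool.&{ok: ?Int.μX.…, data: ?Str.μX.…}
step 3: !Bool  ✓  cont: &{ok: ?Int.μX.…, data: ?Str.μX.…}
step 4: got & ack, protocol expects & ok or & data  ✗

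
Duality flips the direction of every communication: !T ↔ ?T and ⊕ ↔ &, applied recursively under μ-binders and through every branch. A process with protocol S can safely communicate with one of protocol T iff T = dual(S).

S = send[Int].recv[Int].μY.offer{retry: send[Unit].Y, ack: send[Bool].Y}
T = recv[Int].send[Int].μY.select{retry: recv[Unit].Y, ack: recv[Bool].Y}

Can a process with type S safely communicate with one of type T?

YES

send[Int] | recv[Int]  ✓
  recv[Int] | send[Int]  ✓
    μY | μY  ✓ (binder kept)
      offer{retry,ack} | select{retry,ack}  ✓ label sets agree
        [retry]
          send[Unit] | recv[Unit]  ✓
            Y | Y  ✓
        [ack]
          send[Bool] | recv[Bool]  ✓
            Y | Y  ✓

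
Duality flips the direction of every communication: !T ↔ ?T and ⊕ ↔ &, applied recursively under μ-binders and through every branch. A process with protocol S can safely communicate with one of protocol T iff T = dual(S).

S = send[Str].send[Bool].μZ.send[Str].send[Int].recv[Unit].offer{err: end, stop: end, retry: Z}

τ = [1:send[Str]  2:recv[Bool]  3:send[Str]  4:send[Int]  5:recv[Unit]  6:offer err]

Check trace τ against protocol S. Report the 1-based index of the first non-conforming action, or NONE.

[1] send[Str]  match  state: send[Bool].μZ.…
[2] got recv[Bool], protocol expects send[Bool]  ✗

2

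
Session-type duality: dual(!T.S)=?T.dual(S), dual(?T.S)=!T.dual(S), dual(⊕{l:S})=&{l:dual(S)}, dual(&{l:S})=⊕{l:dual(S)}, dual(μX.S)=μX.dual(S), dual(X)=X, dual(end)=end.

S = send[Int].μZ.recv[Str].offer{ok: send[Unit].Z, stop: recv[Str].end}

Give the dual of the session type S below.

recv[Int].μZ.send[Str].select{ok: recv[Unit].Z, stop: send[Str].end}

send[Int] = recv[Int]
  μZ = μZ  (binder kept)
    recv[Str] = send[Str]
      offer{ok,stop} = select{ok,stop}  (external→internal)
        case ok:
          send[Unit] = recv[Unit]
            Z ↦ Z
        case stop:
          recv[Str] = send[Str]
            end ↦ end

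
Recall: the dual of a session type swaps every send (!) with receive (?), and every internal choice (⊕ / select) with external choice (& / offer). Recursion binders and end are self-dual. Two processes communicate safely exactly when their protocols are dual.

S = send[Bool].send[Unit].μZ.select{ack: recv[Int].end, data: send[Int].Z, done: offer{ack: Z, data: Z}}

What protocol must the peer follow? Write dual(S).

send[Bool] ↦ recv[Bool]
  send[Unit] ↦ recv[Unit]
    μZ ↦ μZ  (binder kept)
      select{ack,data,done} ↦ offer{ack,data,done}  (internal→external)
        case ack:
          recv[Int] ↦ send[Int]
            end self-dual
        case data:
          send[Int] ↦ recv[Int]
            Z self-dual
        case done:
          offer{ack,data} ↦ select{ack,data}  (external→internal)
            case ack:
              Z self-dual
            case data:
              Z self-dual

recv[Bool].recv[Unit].μZ.offer{ack: send[Int].end, data: recv[Int].Z, done: select{ack: Z, data: Z}}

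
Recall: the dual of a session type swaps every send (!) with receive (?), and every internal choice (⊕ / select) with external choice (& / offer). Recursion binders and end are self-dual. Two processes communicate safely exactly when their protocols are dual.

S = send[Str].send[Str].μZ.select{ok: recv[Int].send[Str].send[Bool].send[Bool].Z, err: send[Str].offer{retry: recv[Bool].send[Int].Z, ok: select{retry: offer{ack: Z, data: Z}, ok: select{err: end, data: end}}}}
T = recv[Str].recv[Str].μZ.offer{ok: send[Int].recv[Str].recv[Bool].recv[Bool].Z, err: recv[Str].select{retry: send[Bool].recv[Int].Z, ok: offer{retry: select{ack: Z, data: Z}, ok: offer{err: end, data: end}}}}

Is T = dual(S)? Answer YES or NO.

send[Str] ‖ recv[Str]  ✓
  send[Str] ‖ recv[Str]  ✓
    μZ ‖ μZ  ✓ (binder kept)
      select{ok,err} ‖ offer{ok,err}  ✓ same labels
        case ok:
          recv[Int] ‖ send[Int]  ✓
            send[Str] ‖ recv[Str]  ✓
              send[Bool] ‖ recv[Bool]  ✓
                send[Bool] ‖ recv[Bool]  ✓
                  Z ‖ Z  ✓
        case err:
          send[Str] ‖ recv[Str]  ✓
            offer{retry,ok} ‖ select{retry,ok}  ✓ same labels
              case retry:
                recv[Bool] ‖ send[Bool]  ✓
                  send[Int] ‖ recv[Int]  ✓
                    Z ‖ Z  ✓
              case ok:
                select{retry,ok} ‖ offer{retry,ok}  ✓ same labels
                  case retry:
                    offer{ack,data} ‖ select{ack,data}  ✓ same labels
                      case ack:
                        Z ‖ Z  ✓
                      case data:
                        Z ‖ Z  ✓
                  case ok:
                    select{err,data} ‖ offer{err,data}  ✓ same labels
                      case err:
                        end ‖ end  ✓
                      case data:
                        end ‖ end  ✓

YES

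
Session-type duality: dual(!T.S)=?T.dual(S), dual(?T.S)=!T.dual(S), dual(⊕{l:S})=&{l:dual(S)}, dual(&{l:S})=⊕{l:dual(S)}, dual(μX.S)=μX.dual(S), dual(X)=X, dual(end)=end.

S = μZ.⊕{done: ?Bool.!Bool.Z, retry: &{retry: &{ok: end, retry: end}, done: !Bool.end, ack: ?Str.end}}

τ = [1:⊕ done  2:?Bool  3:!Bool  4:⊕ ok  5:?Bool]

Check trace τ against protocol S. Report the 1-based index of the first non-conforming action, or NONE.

4

[1] ⊕ done  match  cont: ?Bool.!Bool.μZ.…
[2] ?Bool  match  cont: !Bool.μZ.…
[3] !Bool  match  cont: μZ.…
[4] got ⊕ ok, protocol expects ⊕ done or ⊕ retry  ✗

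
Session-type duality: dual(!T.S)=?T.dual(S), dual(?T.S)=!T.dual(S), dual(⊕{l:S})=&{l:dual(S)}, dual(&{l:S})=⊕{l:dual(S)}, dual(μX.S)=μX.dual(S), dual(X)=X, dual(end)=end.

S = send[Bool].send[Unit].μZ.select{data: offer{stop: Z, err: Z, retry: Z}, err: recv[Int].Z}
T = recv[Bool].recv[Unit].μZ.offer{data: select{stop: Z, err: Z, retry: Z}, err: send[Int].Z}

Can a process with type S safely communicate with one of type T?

send[Bool] | recv[Bool]  match
  send[Unit] | recv[Unit]  match
    μZ | μZ  match (binder kept)
      select{data,err} | offer{data,err}  match labels match
        [data]
          offer{stop,err,retry} | select{stop,err,retry}  match labels match
            [stop]
              Z | Z  match
            [err]
              Z | Z  match
            [retry]
              Z | Z  match
        [err]
          recv[Int] | send[Int]  match
            Z | Z  match

YES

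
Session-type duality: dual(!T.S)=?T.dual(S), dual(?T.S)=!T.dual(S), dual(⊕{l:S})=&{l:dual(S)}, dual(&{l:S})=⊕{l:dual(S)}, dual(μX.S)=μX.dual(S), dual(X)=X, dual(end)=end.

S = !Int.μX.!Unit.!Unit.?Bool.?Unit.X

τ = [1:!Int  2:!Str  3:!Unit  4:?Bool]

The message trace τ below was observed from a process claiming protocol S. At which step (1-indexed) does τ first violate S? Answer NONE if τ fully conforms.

2

step 1: !Int  ✓  now at μX.…
step 2: got !Str, protocol expects !Unit  ✗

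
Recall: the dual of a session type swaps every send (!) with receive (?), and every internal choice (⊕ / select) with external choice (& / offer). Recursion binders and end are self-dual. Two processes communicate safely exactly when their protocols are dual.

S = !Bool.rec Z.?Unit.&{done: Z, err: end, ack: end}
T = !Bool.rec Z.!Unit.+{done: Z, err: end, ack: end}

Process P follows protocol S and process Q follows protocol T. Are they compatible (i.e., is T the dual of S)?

NO

!Bool ‖ !Bool  ✗ same direction on both sides — not dual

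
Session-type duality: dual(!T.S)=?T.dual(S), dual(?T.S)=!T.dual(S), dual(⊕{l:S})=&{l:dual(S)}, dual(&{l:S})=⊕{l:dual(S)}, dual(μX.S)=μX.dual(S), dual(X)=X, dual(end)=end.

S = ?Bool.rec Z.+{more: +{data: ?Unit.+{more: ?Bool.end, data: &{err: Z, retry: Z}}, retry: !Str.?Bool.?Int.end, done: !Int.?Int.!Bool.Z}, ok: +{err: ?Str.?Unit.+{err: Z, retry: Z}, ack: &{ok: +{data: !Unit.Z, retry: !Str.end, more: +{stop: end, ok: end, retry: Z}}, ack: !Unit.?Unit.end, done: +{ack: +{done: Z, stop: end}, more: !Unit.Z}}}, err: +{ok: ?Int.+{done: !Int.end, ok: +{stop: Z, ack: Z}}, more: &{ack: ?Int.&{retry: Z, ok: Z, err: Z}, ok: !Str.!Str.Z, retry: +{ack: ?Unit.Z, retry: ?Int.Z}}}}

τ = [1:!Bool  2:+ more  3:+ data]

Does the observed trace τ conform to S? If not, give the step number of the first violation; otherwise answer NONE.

1

step 1: got !Bool, protocol expects ?Bool  ✗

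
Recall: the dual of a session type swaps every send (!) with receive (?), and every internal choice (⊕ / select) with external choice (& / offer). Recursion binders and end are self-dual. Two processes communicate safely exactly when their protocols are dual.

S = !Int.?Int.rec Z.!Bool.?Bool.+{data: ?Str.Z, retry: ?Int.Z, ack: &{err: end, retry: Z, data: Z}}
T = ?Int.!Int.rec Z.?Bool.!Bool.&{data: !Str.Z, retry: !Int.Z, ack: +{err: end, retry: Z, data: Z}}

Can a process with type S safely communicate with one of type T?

!Int ‖ ?Int  ok
  ?Int ‖ !Int  ok
    rec Z ‖ rec Z  ok (binder kept)
      !Bool ‖ ?Bool  ok
        ?Bool ‖ !Bool  ok
          +{data,retry,ack} ‖ &{data,retry,ack}  ok labels match
            • data:
              ?Str ‖ !Str  ok
                Z ‖ Z  ok
            • retry:
              ?Int ‖ !Int  ok
                Z ‖ Z  ok
            • ack:
              &{err,retry,data} ‖ +{err,retry,data}  ok labels match
                • err:
                  end ‖ end  ok
                • retry:
                  Z ‖ Z  ok
                • data:
                  Z ‖ Z  ok

YES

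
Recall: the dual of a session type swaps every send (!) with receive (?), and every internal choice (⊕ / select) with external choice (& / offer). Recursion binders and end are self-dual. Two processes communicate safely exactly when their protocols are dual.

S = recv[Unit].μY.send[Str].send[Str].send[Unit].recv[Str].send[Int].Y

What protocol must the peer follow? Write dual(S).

recv[Unit] → send[Unit]
  μY → μY  (rec unchanged)
    send[Str] → recv[Str]
      send[Str] → recv[Str]
        send[Unit] → recv[Unit]
          recv[Str] → send[Str]
            send[Int] → recv[Int]
              dual(Y) = Y

send[Unit].μY.recv[Str].recv[Str].recv[Unit].send[Str].recv[Int].Y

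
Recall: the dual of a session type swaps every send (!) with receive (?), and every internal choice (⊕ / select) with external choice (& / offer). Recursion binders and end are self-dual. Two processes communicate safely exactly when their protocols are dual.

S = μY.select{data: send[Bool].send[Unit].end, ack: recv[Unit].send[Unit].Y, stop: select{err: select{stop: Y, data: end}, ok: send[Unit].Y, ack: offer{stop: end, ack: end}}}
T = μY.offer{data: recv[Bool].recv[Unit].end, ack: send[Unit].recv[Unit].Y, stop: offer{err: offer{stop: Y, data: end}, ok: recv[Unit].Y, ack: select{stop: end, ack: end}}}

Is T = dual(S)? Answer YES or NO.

YES

μY | μY  ok (rec unchanged)
  select{data,ack,stop} | offer{data,ack,stop}  ok label sets agree
    case data:
      send[Bool] | recv[Bool]  ok
        send[Unit] | recv[Unit]  ok
          end | end  ok
    case ack:
      recv[Unit] | send[Unit]  ok
        send[Unit] | recv[Unit]  ok
          Y | Y  ok
    case stop:
      select{err,ok,ack} | offer{err,ok,ack}  ok label sets agree
        case err:
          select{stop,data} | offer{stop,data}  ok label sets agree
            case stop:
              Y | Y  ok
            case data:
              end | end  ok
        case ok:
          send[Unit] | recv[Unit]  ok
            Y | Y  ok
        case ack:
          offer{stop,ack} | select{stop,ack}  ok label sets agree
            case stop:
              end | end  ok
            case ack:
              end | end  ok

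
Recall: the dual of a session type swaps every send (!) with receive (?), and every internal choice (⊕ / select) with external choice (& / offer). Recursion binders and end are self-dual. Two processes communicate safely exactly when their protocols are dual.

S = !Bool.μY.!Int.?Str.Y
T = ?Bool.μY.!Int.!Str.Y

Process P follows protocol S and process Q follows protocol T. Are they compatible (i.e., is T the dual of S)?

!Bool ‖ ?Bool  ok
  μY ‖ μY  ok (rec unchanged)
    !Int ‖ !Int  ✗ same direction on both sides — not dual

NO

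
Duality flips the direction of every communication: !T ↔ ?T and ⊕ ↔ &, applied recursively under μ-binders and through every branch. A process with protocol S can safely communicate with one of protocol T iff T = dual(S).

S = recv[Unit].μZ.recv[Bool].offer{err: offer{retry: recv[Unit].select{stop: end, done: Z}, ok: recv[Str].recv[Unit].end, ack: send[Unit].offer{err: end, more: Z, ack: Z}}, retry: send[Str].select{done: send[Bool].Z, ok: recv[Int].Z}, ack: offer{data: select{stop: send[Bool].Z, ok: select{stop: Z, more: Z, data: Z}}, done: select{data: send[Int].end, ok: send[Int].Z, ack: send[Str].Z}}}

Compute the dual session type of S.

recv[Unit] ↦ send[Unit]
  μZ ↦ μZ  (μ self-dual)
    recv[Bool] ↦ send[Bool]
      offer{err,retry,ack} ↦ select{err,retry,ack}  (&→⊕)
        • err:
          offer{retry,ok,ack} ↦ select{retry,ok,ack}  (&→⊕)
            • retry:
              recv[Unit] ↦ send[Unit]
                select{stop,done} ↦ offer{stop,done}  (internal→external)
                  • stop:
                    dual(end) = end
                  • done:
                    dual(Z) = Z
            • ok:
              recv[Str] ↦ send[Str]
                recv[Unit] ↦ send[Unit]
                  dual(end) = end
            • ack:
              send[Unit] ↦ recv[Unit]
                offer{err,more,ack} ↦ select{err,more,ack}  (&→⊕)
                  • err:
                    dual(end) = end
                  • more:
                    dual(Z) = Z
                  • ack:
                    dual(Z) = Z
        • retry:
          send[Str] ↦ recv[Str]
            select{done,ok} ↦ offer{done,ok}  (internal→external)
              • done:
                send[Bool] ↦ recv[Bool]
                  dual(Z) = Z
              • ok:
                recv[Int] ↦ send[Int]
                  dual(Z) = Z
        • ack:
          offer{data,done} ↦ select{data,done}  (&→⊕)
            • data:
              select{stop,ok} ↦ offer{stop,ok}  (internal→external)
                • stop:
                  send[Bool] ↦ recv[Bool]
                    dual(Z) = Z
                • ok:
                  select{stop,more,data} ↦ offer{stop,more,data}  (internal→external)
                    • stop:
                      dual(Z) = Z
                    • more:
                      dual(Z) = Z
                    • data:
                      dual(Z) = Z
            • done:
              select{data,ok,ack} ↦ offer{data,ok,ack}  (internal→external)
                • data:
                  send[Int] ↦ recv[Int]
                    dual(end) = end
                • ok:
                  send[Int] ↦ recv[Int]
                    dual(Z) = Z
                • ack:
                  send[Str] ↦ recv[Str]
                    dual(Z) = Z

send[Unit].μZ.send[Bool].select{err: select{retry: send[Unit].offer{stop: end, done: Z}, ok: send[Str].send[Unit].end, ack: recv[Unit].select{err: end, more: Z, ack: Z}}, retry: recv[Str].offer{done: recv[Bool].Z, ok: send[Int].Z}, ack: select{data: offer{stop: recv[Bool].Z, ok: offer{stop: Z, more: Z, data: Z}}, done: offer{data: recv[Int].end, ok: recv[Int].Z, ack: recv[Str].Z}}}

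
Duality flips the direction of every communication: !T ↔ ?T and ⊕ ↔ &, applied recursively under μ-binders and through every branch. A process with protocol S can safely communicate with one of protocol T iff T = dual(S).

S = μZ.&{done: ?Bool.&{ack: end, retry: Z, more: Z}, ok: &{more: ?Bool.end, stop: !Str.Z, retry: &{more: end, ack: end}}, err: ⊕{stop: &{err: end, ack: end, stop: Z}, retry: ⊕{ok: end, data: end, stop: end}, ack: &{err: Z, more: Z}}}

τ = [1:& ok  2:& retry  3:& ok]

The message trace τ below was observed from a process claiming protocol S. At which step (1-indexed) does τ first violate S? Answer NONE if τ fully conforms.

3

[1] & ok  ok  state: &{more: ?Bool.end, stop: !Str.μZ.…, retry: &{more: end, ack: end}}
[2] & retry  ok  state: &{more: end, ack: end}
[3] got & ok, protocol expects & more or & ack  ✗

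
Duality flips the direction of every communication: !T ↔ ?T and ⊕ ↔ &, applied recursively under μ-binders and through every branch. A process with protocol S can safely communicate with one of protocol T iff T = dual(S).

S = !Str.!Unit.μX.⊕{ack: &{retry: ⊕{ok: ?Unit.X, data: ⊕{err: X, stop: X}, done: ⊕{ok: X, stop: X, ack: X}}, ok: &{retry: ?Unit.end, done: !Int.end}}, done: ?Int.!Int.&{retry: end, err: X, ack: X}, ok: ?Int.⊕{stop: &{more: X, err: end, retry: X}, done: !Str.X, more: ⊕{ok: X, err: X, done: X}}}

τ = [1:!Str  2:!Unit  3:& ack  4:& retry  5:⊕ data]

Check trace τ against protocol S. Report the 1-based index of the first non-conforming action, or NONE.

3

step 1: !Str  ✓  now at !Unit.μX.…
step 2: !Unit  ✓  now at μX.…
step 3: got & ack, protocol expects ⊕ ack or ⊕ done or ⊕ ok  ✗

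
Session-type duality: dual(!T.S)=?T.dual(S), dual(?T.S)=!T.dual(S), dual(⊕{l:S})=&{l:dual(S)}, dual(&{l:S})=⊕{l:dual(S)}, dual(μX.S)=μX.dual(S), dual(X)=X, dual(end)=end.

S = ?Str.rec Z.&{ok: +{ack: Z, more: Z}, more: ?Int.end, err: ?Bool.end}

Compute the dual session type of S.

!Str.rec Z.+{ok: &{ack: Z, more: Z}, more: !Int.end, err: !Bool.end}

?Str → !Str
  rec Z → rec Z  (μ self-dual)
    &{ok,more,err} → +{ok,more,err}  (external→internal)
      [ok]
        +{ack,more} → &{ack,more}  (internal→external)
          [ack]
            Z ↦ Z
          [more]
            Z ↦ Z
      [more]
        ?Int → !Int
          end ↦ end
      [err]
        ?Bool → !Bool
          end ↦ end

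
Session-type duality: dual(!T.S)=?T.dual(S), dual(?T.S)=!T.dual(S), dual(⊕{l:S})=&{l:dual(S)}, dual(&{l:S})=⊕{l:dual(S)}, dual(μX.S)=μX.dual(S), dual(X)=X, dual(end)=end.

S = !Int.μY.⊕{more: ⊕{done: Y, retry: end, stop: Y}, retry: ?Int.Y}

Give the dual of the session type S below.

!Int = ?Int
  μY = μY  (rec unchanged)
    ⊕{more,retry} = &{more,retry}  (internal→external)
      [more]
        ⊕{done,retry,stop} = &{done,retry,stop}  (internal→external)
          [done]
            Y self-dual
          [retry]
            end self-dual
          [stop]
            Y self-dual
      [retry]
        ?Int = !Int
          Y self-dual

?Int.μY.&{more: &{done: Y, retry: end, stop: Y}, retry: !Int.Y}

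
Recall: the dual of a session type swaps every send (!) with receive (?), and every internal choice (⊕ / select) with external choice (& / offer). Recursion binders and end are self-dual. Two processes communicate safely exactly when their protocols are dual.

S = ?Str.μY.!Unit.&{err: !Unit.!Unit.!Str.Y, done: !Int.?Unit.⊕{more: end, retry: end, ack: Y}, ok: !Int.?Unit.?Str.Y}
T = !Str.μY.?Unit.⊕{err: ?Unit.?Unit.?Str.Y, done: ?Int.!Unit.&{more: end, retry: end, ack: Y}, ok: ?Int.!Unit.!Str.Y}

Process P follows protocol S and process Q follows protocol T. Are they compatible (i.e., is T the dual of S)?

?Str vs !Str  ok
  μY vs μY  ok (rec unchanged)
    !Unit vs ?Unit  ok
      &{err,done,ok} vs ⊕{err,done,ok}  ok labels match
        [err]
          !Unit vs ?Unit  ok
            !Unit vs ?Unit  ok
              !Str vs ?Str  ok
                Y vs Y  ok
        [done]
          !Int vs ?Int  ok
            ?Unit vs !Unit  ok
              ⊕{more,retry,ack} vs &{more,retry,ack}  ok labels match
                [more]
                  end vs end  ok
                [retry]
                  end vs end  ok
                [ack]
                  Y vs Y  ok
        [ok]
          !Int vs ?Int  ok
            ?Unit vs !Unit  ok
              ?Str vs !Str  ok
                Y vs Y  ok

YES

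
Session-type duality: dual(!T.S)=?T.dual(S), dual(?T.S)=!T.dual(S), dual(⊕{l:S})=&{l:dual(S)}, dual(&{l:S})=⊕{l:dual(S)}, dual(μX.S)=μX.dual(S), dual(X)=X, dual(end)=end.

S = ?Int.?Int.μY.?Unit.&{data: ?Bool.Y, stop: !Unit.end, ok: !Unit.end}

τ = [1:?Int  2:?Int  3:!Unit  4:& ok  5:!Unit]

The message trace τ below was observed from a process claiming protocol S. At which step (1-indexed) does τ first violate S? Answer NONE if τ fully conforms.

3

[1] ?Int  ok  residual = ?Int.μY.…
[2] ?Int  ok  residual = μY.…
[3] got !Unit, protocol expects ?Unit  ✗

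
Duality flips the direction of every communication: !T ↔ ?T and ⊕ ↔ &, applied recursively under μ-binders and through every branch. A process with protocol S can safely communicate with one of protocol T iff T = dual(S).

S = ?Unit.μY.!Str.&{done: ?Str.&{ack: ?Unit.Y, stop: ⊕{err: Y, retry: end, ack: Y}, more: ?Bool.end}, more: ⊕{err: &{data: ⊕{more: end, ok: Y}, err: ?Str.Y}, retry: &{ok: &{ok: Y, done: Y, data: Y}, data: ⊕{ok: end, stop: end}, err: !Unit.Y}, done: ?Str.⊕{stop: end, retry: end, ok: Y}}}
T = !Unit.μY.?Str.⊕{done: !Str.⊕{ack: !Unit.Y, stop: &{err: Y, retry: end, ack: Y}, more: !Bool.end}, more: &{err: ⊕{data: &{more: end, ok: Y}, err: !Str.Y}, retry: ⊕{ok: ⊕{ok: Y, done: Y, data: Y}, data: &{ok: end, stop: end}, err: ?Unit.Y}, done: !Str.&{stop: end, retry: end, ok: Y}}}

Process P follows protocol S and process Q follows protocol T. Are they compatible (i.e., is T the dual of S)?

?Unit ‖ !Unit  ok
  μY ‖ μY  ok (rec unchanged)
    !Str ‖ ?Str  ok
      &{done,more} ‖ ⊕{done,more}  ok label sets agree
        [done]
          ?Str ‖ !Str  ok
            &{ack,stop,more} ‖ ⊕{ack,stop,more}  ok label sets agree
              [ack]
                ?Unit ‖ !Unit  ok
                  Y ‖ Y  ok
              [stop]
                ⊕{err,retry,ack} ‖ &{err,retry,ack}  ok label sets agree
                  [err]
                    Y ‖ Y  ok
                  [retry]
                    end ‖ end  ok
                  [ack]
                    Y ‖ Y  ok
              [more]
                ?Bool ‖ !Bool  ok
                  end ‖ end  ok
        [more]
          ⊕{err,retry,done} ‖ &{err,retry,done}  ok label sets agree
            [err]
              &{data,err} ‖ ⊕{data,err}  ok label sets agree
                [data]
                  ⊕{more,ok} ‖ &{more,ok}  ok label sets agree
                    [more]
                      end ‖ end  ok
                    [ok]
                      Y ‖ Y  ok
                [err]
                  ?Str ‖ !Str  ok
                    Y ‖ Y  ok
            [retry]
              &{ok,data,err} ‖ ⊕{ok,data,err}  ok label sets agree
                [ok]
                  &{ok,done,data} ‖ ⊕{ok,done,data}  ok label sets agree
                    [ok]
                      Y ‖ Y  ok
                    [done]
                      Y ‖ Y  ok
                    [data]
                      Y ‖ Y  ok
                [data]
                  ⊕{ok,stop} ‖ &{ok,stop}  ok label sets agree
                    [ok]
                      end ‖ end  ok
                    [stop]
                      end ‖ end  ok
                [err]
                  !Unit ‖ ?Unit  ok
                    Y ‖ Y  ok
            [done]
              ?Str ‖ !Str  ok
                ⊕{stop,retry,ok} ‖ &{stop,retry,ok}  ok label sets agree
                  [stop]
                    end ‖ end  ok
                  [retry]
                    end ‖ end  ok
                  [ok]
                    Y ‖ Y  ok

YES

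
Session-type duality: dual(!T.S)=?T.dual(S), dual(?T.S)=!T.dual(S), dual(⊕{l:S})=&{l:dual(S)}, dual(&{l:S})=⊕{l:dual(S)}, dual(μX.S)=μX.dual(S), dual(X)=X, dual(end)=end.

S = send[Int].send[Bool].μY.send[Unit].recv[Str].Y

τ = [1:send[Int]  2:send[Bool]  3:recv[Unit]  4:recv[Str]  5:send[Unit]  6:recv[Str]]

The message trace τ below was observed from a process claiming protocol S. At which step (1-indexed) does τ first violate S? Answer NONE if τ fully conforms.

3

@1 send[Int]  match  residual = send[Bool].μY.…
@2 send[Bool]  match  residual = μY.…
@3 got recv[Unit], protocol expects send[Unit]  ✗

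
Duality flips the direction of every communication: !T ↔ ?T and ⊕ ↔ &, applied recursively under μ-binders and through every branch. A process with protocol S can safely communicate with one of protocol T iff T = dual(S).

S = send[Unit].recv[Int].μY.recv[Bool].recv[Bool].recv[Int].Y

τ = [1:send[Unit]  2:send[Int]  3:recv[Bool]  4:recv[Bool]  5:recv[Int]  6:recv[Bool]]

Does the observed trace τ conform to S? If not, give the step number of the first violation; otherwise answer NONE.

2

@1 send[Unit]  match  state: recv[Int].μY.…
@2 got send[Int], protocol expects recv[Int]  ✗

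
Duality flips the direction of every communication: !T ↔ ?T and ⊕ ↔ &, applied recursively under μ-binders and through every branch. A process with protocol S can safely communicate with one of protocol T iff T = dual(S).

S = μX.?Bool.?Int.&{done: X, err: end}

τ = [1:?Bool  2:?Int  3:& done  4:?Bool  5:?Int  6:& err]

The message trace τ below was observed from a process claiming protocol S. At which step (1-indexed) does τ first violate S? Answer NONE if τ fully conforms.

NONE

step 1: ?Bool  match  now at ?Int.&{done: μX.…, err: end}
step 2: ?Int  match  now at &{done: μX.…, err: end}
step 3: & done  match  now at μX.…
step 4: ?Bool  match  now at ?Int.&{done: μX.…, err: end}
step 5: ?Int  match  now at &{done: μX.…, err: end}
step 6: & err  match  now at end
τ conforms to S (length 6)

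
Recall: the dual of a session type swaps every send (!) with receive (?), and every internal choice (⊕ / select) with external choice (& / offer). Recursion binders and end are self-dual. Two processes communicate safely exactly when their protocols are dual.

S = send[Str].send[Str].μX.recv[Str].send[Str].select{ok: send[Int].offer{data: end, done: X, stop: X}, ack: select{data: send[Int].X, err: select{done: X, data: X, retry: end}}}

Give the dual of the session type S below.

send[Str] ↦ recv[Str]
  send[Str] ↦ recv[Str]
    μX ↦ μX  (binder kept)
      recv[Str] ↦ send[Str]
        send[Str] ↦ recv[Str]
          select{ok,ack} ↦ offer{ok,ack}  (internal→external)
            • ok:
              send[Int] ↦ recv[Int]
                offer{data,done,stop} ↦ select{data,done,stop}  (offer→select)
                  • data:
                    end self-dual
                  • done:
                    X self-dual
                  • stop:
                    X self-dual
            • ack:
              select{data,err} ↦ offer{data,err}  (internal→external)
                • data:
                  send[Int] ↦ recv[Int]
                    X self-dual
                • err:
                  select{done,data,retry} ↦ offer{done,data,retry}  (internal→external)
                    • done:
                      X self-dual
                    • data:
                      X self-dual
                    • retry:
                      end self-dual

recv[Str].recv[Str].μX.send[Str].recv[Str].offer{ok: recv[Int].select{data: end, done: X, stop: X}, ack: offer{data: recv[Int].X, err: offer{done: X, data: X, retry: end}}}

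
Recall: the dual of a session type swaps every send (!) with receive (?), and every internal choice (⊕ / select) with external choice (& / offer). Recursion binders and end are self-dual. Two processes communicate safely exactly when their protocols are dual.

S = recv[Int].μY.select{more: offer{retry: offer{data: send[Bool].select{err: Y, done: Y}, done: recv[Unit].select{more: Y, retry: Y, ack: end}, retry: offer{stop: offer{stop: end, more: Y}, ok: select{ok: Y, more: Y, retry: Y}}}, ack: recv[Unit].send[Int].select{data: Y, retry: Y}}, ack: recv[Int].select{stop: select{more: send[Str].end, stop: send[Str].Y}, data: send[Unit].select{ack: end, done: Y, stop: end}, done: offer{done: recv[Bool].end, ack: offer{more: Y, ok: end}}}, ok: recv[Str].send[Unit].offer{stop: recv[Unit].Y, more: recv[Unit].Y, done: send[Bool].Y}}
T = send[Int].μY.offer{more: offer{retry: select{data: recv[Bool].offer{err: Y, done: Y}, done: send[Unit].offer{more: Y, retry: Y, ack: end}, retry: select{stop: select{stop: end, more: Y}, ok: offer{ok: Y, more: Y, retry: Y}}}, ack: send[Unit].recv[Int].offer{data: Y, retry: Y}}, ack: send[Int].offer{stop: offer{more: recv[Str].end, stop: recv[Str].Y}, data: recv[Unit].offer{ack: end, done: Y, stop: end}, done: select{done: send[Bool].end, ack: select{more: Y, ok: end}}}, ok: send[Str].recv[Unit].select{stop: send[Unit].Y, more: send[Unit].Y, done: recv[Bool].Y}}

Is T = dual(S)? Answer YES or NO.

recv[Int] vs send[Int]  match
  μY vs μY  match (μ self-dual)
    select{more,ack,ok} vs offer{more,ack,ok}  match label sets agree
      case more:
        offer{retry,ack} vs offer{retry,ack}  ✗ choice polarity not flipped — not dual

NO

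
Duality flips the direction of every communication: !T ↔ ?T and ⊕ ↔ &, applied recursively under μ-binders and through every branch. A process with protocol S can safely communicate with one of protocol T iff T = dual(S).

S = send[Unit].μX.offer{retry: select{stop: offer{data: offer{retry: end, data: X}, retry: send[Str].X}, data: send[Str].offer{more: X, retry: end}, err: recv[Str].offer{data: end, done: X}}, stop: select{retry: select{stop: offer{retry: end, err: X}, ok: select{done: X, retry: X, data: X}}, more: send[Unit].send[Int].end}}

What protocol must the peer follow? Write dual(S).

recv[Unit].μX.select{retry: offer{stop: select{data: select{retry: end, data: X}, retry: recv[Str].X}, data: recv[Str].select{more: X, retry: end}, err: send[Str].select{data: end, done: X}}, stop: offer{retry: offer{stop: select{retry: end, err: X}, ok: offer{done: X, retry: X, data: X}}, more: recv[Unit].recv[Int].end}}

send[Unit] → recv[Unit]
  μX → μX  (μ self-dual)
    offer{retry,stop} → select{retry,stop}  (&→⊕)
      [retry]
        select{stop,data,err} → offer{stop,data,err}  (internal→external)
          [stop]
            offer{data,retry} → select{data,retry}  (&→⊕)
              [data]
                offer{retry,data} → select{retry,data}  (&→⊕)
                  [retry]
                    end self-dual
                  [data]
                    X self-dual
              [retry]
                send[Str] → recv[Str]
                  X self-dual
          [data]
            send[Str] → recv[Str]
              offer{more,retry} → select{more,retry}  (&→⊕)
                [more]
                  X self-dual
                [retry]
                  end self-dual
          [err]
            recv[Str] → send[Str]
              offer{data,done} → select{data,done}  (&→⊕)
                [data]
                  end self-dual
                [done]
                  X self-dual
      [stop]
        select{retry,more} → offer{retry,more}  (internal→external)
          [retry]
            select{stop,ok} → offer{stop,ok}  (internal→external)
              [stop]
                offer{retry,err} → select{retry,err}  (&→⊕)
                  [retry]
                    end self-dual
                  [err]
                    X self-dual
              [ok]
                select{done,retry,data} → offer{done,retry,data}  (internal→external)
                  [done]
                    X self-dual
                  [retry]
                    X self-dual
                  [data]
                    X self-dual
          [more]
            send[Unit] → recv[Unit]
              send[Int] → recv[Int]
                end self-dual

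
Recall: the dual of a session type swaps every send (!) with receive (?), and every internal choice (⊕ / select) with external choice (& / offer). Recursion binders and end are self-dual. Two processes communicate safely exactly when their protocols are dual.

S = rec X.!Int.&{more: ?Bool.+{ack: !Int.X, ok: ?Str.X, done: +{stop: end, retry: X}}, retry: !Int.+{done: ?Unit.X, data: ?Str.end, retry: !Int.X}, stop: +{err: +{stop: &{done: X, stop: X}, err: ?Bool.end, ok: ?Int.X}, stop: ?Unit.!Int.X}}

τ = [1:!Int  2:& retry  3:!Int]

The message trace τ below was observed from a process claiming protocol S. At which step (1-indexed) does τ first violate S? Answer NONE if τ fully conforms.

NONE

[1] !Int  match  now at &{more: ?Bool.+{ack: !Int.rec X.…, ok: ?Str.rec X.…, done: +{stop: end, retry: rec X.…}}, retry: !Int.+{done: ?Unit.rec X.…, data: ?Str.end, retry: !Int.rec X.…}, stop: +{err: +{stop: &{done: rec X.…, stop: rec X.…}, err: ?Bool.end, ok: ?Int.rec X.…}, stop: ?Unit.!Int.rec X.…}}
[2] & retry  match  now at !Int.+{done: ?Unit.rec X.…, data: ?Str.end, retry: !Int.rec X.…}
[3] !Int  match  now at +{done: ?Unit.rec X.…, data: ?Str.end, retry: !Int.rec X.…}
all 3 steps conform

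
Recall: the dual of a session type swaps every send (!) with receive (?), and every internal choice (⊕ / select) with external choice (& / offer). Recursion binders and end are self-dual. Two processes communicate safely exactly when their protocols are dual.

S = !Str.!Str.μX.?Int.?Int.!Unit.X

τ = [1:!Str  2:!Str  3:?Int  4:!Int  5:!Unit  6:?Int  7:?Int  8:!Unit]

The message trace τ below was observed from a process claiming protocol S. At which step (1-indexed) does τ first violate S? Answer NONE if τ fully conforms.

step 1: !Str  ✓  state: !Str.μX.…
step 2: !Str  ✓  state: μX.…
step 3: ?Int  ✓  state: ?Int.!Unit.μX.…
step 4: got !Int, protocol expects ?Int  ✗

4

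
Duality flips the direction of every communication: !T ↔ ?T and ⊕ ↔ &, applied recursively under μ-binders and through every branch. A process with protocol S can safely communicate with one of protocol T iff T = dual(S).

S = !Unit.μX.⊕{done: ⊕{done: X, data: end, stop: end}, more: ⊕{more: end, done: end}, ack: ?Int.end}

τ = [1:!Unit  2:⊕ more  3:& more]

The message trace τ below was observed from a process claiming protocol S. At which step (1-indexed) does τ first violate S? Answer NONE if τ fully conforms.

[1] !Unit  match  cont: μX.…
[2] ⊕ more  match  cont: ⊕{more: end, done: end}
[3] got & more, protocol expects ⊕ more or ⊕ done  ✗

3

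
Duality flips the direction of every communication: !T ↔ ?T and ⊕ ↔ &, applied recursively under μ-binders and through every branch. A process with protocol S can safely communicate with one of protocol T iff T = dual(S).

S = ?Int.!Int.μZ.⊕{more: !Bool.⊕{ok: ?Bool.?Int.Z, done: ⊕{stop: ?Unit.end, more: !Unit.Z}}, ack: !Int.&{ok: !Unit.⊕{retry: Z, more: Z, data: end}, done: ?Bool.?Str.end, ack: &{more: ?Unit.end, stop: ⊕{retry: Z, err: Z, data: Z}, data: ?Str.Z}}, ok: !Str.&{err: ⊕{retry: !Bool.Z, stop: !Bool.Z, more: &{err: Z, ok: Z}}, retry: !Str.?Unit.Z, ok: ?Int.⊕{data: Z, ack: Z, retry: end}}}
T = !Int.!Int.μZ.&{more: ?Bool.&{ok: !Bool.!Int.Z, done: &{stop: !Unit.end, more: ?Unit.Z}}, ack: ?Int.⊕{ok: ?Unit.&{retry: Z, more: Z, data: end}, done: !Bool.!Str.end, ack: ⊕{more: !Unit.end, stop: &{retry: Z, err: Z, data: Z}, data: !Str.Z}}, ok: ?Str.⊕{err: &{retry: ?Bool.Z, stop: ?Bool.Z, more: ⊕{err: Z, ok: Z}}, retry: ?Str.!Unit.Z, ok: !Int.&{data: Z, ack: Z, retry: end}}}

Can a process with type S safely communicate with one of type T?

?Int ‖ !Int  ok
  !Int ‖ !Int  ✗ same direction on both sides — not dual

NO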